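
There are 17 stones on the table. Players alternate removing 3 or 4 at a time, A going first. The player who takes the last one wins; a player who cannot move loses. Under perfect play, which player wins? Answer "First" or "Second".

First

W/L table (W = player to move can force a win):
i:   0  1  2  3  4  5  6  7  8  9 10 11 12 13 14 15 16 17
     L  L  L  W  W  W  W  L  L  L  W  W  W  W  L  L  L  W
Position 17 is W, so the first player wins.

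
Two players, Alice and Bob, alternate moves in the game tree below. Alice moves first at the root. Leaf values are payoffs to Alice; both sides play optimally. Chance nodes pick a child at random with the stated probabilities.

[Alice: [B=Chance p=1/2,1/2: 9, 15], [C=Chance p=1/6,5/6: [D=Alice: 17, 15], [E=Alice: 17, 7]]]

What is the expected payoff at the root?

B (Chance): 1/2·9 + 1/2·15 = 12
D (Alice): max(17, 15) = 17
E (Alice): max(17, 7) = 17
C (Chance): 1/6·17 + 5/6·17 = 17
Root (Alice): max(12, 17) = 17

17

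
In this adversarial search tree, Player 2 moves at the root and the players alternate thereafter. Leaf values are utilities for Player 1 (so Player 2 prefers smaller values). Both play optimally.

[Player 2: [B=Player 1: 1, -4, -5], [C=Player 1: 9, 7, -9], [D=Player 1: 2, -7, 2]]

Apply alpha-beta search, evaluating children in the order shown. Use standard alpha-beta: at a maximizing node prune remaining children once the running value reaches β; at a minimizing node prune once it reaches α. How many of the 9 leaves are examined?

B [α=-∞,β=+∞]: v=1
C [α=-∞,β=1]: v=9 after child 1 ≥ β → β-cutoff, skip 2
D [α=-∞,β=1]: v=2 after child 1 ≥ β → β-cutoff, skip 2
Root [α=-∞,β=+∞]: v=1
Leaves evaluated: 5 of 9.

5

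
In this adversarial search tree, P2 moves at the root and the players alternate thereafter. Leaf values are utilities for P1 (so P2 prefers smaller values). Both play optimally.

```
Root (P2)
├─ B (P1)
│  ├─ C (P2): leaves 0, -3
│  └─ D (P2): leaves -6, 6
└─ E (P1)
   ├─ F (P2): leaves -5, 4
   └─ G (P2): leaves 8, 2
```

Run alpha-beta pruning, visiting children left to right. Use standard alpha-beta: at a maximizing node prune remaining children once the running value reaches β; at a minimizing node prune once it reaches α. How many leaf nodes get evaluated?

7

C [α=-∞,β=+∞]: v=-3
D [α=-3,β=+∞]: v=-6 after child 1 ≤ α → α-cutoff, skip 1
B [α=-∞,β=+∞]: v=-3
F [α=-∞,β=-3]: v=-5
G [α=-5,β=-3]: v=2
E [α=-∞,β=-3]: v=2
Root [α=-∞,β=+∞]: v=-3
Leaves evaluated: 7 of 8.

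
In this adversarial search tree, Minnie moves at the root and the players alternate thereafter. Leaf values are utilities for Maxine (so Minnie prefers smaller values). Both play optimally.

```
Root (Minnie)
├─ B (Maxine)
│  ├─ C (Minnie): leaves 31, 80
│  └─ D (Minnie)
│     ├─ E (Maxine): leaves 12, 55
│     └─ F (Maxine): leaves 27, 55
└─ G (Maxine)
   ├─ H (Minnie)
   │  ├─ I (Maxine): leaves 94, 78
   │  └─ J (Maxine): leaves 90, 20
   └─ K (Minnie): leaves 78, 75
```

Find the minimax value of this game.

55

C (Minnie): min(31, 80) = 31
E (Maxine): max(12, 55) = 55
F (Maxine): max(27, 55) = 55
D (Minnie): min(55, 55) = 55
B (Maxine): max(31, 55) = 55
I (Maxine): max(94, 78) = 94
J (Maxine): max(90, 20) = 90
H (Minnie): min(94, 90) = 90
K (Minnie): min(78, 75) = 75
G (Maxine): max(90, 75) = 90
Root (Minnie): min(55, 90) = 55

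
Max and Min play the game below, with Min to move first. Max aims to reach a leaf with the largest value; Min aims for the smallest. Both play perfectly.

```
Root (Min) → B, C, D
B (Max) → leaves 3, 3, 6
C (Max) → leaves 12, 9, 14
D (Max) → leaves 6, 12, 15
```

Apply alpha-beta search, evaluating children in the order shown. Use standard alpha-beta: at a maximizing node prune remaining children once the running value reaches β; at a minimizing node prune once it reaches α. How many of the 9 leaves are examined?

B [α=-∞,β=+∞]: v=6
C [α=-∞,β=6]: v=12 after child 1 ≥ β → β-cutoff, skip 2
D [α=-∞,β=6]: v=6 after child 1 ≥ β → β-cutoff, skip 2
Root [α=-∞,β=+∞]: v=6
Leaves evaluated: 5 of 9.

5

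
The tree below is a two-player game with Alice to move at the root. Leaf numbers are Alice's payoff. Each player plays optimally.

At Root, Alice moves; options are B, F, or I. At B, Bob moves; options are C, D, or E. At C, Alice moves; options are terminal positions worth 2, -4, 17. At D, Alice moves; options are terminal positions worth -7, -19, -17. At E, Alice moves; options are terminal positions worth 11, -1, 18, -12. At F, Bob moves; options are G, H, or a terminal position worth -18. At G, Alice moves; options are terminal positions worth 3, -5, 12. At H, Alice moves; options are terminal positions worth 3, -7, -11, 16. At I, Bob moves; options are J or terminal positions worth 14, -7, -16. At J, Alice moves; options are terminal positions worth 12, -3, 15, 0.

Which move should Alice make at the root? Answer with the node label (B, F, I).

B

C (Alice): max(2, -4, 17) = 17
D (Alice): max(-7, -19, -17) = -7
E (Alice): max(11, -1, 18, -12) = 18
B (Bob): min(17, -7, 18) = -7
G (Alice): max(3, -5, 12) = 12
H (Alice): max(3, -7, -11, 16) = 16
F (Bob): min(12, 16, -18) = -18
J (Alice): max(12, -3, 15, 0) = 15
I (Bob): min(15, 14, -7, -16) = -16
Root (Alice): max(-7, -18, -16) = -7
Alice picks the child with the highest value: B (value -7).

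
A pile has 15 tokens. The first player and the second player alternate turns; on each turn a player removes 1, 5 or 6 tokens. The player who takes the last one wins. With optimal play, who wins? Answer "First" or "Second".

Second

Positions where the player to move wins (W) vs loses (L):
i:   0  1  2  3  4  5  6  7  8  9 10 11 12 13 14 15
     L  W  L  W  L  W  W  W  W  W  W  L  W  L  W  L
Position 15 is L, so the second player wins.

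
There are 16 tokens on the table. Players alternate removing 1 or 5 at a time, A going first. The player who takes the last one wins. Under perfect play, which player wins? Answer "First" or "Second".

i:   0  1  2  3  4  5  6  7  8  9 10 11 12 13 14 15 16
     L  W  L  W  L  W  L  W  L  W  L  W  L  W  L  W  L
Position 16 is L, so the second player wins.

Second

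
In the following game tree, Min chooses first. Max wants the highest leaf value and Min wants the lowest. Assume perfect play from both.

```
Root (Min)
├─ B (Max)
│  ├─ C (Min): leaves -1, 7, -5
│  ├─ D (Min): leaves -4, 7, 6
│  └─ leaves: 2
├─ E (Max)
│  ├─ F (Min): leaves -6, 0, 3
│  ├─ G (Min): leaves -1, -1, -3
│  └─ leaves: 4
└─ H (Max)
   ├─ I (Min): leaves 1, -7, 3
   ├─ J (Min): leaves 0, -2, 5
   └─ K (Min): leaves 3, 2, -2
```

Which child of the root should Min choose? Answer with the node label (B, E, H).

C (Min): min(-1, 7, -5) = -5
D (Min): min(-4, 7, 6) = -4
B (Max): max(-5, -4, 2) = 2
F (Min): min(-6, 0, 3) = -6
G (Min): min(-1, -1, -3) = -3
E (Max): max(-6, -3, 4) = 4
I (Min): min(1, -7, 3) = -7
J (Min): min(0, -2, 5) = -2
K (Min): min(3, 2, -2) = -2
H (Max): max(-7, -2, -2) = -2
Root (Min): min(2, 4, -2) = -2
Min picks the child with the lowest value: H (value -2).

H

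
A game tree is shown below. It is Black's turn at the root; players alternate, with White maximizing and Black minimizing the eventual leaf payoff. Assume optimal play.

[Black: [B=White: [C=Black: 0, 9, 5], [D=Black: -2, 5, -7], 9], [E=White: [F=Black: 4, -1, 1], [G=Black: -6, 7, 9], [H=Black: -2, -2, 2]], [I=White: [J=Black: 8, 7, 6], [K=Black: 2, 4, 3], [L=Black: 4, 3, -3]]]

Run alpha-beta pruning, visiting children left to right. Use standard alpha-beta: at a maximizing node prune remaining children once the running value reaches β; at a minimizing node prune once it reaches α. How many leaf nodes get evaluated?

C [α=-∞,β=+∞]: v=0
D [α=0,β=+∞]: v=-2 after child 1 ≤ α → α-cutoff, skip 2
B [α=-∞,β=+∞]: v=9
F [α=-∞,β=9]: v=-1
G [α=-1,β=9]: v=-6 after child 1 ≤ α → α-cutoff, skip 2
H [α=-1,β=9]: v=-2 after child 1 ≤ α → α-cutoff, skip 2
E [α=-∞,β=9]: v=-1
J [α=-∞,β=-1]: v=6
I [α=-∞,β=-1]: v=6 after child 1 ≥ β → β-cutoff, skip 2
Root [α=-∞,β=+∞]: v=-1
Leaves evaluated: 13 of 25.

13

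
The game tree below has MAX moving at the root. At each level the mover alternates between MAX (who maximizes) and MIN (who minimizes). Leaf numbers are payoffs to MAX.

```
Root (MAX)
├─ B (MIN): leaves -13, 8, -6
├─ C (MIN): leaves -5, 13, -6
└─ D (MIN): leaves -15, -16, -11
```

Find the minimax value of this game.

B (MIN): min(-13, 8, -6) = -13
C (MIN): min(-5, 13, -6) = -6
D (MIN): min(-15, -16, -11) = -16
Root (MAX): max(-13, -6, -16) = -6

-6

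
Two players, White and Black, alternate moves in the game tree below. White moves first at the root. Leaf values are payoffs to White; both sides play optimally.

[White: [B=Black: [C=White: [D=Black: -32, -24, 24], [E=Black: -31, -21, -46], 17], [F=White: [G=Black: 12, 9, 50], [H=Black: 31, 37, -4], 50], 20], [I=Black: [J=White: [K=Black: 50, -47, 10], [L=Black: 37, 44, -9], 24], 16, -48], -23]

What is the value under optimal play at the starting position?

17

D (Black): min(-32, -24, 24) = -32
E (Black): min(-31, -21, -46) = -46
C (White): max(-32, -46, 17) = 17
G (Black): min(12, 9, 50) = 9
H (Black): min(31, 37, -4) = -4
F (White): max(9, -4, 50) = 50
B (Black): min(17, 50, 20) = 17
K (Black): min(50, -47, 10) = -47
L (Black): min(37, 44, -9) = -9
J (White): max(-47, -9, 24) = 24
I (Black): min(24, 16, -48) = -48
Root (White): max(17, -48, -23) = 17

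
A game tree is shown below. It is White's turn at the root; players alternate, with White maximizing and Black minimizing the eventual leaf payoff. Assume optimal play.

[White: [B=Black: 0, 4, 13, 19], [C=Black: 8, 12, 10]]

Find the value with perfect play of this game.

B (Black): min(0, 4, 13, 19) = 0
C (Black): min(8, 12, 10) = 8
Root (White): max(0, 8) = 8

8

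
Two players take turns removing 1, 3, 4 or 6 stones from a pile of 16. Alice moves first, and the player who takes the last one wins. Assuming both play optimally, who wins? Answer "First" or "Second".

Mark each pile size as W (mover wins) or L (mover loses):
i:   0  1  2  3  4  5  6  7  8  9 10 11 12 13 14 15 16
     L  W  L  W  W  W  W  L  W  L  W  W  W  W  L  W  L
Position 16 is L, so the second player wins.

Second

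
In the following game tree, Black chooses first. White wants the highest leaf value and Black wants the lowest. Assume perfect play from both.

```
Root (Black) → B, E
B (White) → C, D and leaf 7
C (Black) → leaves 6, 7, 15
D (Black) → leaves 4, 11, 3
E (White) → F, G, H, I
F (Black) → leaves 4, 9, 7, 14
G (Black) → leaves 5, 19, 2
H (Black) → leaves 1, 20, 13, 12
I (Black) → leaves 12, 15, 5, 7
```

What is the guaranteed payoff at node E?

F: min(4, 9, 7, 14) = 4
G: min(5, 19, 2) = 2
H: min(1, 20, 13, 12) = 1
I: min(12, 15, 5, 7) = 5
E: max(4, 2, 1, 5) = 5

5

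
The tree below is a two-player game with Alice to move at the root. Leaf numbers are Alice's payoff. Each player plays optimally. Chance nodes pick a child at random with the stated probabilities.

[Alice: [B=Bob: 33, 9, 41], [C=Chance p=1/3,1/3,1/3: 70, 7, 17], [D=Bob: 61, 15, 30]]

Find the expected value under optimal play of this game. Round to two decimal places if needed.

B (Bob): min(33, 9, 41) = 9
C (Chance): 1/3·70 + 1/3·7 + 1/3·17 = 31.33
D (Bob): min(61, 15, 30) = 15
Root (Alice): max(9, 31.33, 15) = 31.33

31.33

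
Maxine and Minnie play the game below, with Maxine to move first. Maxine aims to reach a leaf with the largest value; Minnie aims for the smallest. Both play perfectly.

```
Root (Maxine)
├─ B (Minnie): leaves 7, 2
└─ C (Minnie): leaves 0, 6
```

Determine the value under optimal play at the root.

2

B (Minnie): min(7, 2) = 2
C (Minnie): min(0, 6) = 0
Root (Maxine): max(2, 0) = 2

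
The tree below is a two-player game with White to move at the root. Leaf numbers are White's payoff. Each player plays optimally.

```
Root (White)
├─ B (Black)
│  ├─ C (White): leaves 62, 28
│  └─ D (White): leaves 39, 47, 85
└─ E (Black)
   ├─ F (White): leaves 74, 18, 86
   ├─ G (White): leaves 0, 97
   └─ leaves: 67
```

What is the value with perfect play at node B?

C: max(62, 28) = 62
D: max(39, 47, 85) = 85
B: min(62, 85) = 62

62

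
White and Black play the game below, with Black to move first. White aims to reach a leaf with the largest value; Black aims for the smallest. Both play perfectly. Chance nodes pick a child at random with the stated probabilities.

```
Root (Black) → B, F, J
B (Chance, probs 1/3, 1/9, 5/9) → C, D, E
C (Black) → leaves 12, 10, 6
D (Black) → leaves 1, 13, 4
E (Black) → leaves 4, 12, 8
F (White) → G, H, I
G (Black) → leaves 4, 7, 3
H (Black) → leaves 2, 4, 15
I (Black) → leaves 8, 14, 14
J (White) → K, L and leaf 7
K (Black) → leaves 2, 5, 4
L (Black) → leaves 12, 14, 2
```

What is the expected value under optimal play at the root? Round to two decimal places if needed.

C (Black): min(12, 10, 6) = 6
D (Black): min(1, 13, 4) = 1
E (Black): min(4, 12, 8) = 4
B (Chance): 1/3·6 + 1/9·1 + 5/9·4 = 4.33
G (Black): min(4, 7, 3) = 3
H (Black): min(2, 4, 15) = 2
I (Black): min(8, 14, 14) = 8
F (White): max(3, 2, 8) = 8
K (Black): min(2, 5, 4) = 2
L (Black): min(12, 14, 2) = 2
J (White): max(2, 2, 7) = 7
Root (Black): min(4.33, 8, 7) = 4.33

4.33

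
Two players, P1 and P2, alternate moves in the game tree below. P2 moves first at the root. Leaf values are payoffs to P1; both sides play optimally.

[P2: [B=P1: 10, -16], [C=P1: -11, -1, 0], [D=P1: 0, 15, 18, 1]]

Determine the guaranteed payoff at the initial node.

0

B (P1): max(10, -16) = 10
C (P1): max(-11, -1, 0) = 0
D (P1): max(0, 15, 18, 1) = 18
Root (P2): min(10, 0, 18) = 0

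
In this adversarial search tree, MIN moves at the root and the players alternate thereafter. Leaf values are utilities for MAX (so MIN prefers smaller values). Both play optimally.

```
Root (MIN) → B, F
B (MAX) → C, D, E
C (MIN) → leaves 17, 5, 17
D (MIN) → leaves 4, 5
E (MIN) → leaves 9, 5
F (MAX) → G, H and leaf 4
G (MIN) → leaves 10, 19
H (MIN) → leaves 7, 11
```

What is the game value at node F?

10

G: min(10, 19) = 10
H: min(7, 11) = 7
F: max(10, 7, 4) = 10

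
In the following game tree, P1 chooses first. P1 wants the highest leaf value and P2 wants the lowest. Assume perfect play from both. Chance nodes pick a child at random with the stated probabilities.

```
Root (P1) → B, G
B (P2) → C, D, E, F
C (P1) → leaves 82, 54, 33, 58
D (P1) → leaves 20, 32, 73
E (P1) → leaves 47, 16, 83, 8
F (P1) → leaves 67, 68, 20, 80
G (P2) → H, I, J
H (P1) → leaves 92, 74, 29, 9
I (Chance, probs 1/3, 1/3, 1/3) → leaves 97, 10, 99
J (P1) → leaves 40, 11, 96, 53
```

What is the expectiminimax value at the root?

C (P1): max(82, 54, 33, 58) = 82
D (P1): max(20, 32, 73) = 73
E (P1): max(47, 16, 83, 8) = 83
F (P1): max(67, 68, 20, 80) = 80
B (P2): min(82, 73, 83, 80) = 73
H (P1): max(92, 74, 29, 9) = 92
I (Chance): 1/3·97 + 1/3·10 + 1/3·99 = 68.67
J (P1): max(40, 11, 96, 53) = 96
G (P2): min(92, 68.67, 96) = 68.67
Root (P1): max(73, 68.67) = 73

73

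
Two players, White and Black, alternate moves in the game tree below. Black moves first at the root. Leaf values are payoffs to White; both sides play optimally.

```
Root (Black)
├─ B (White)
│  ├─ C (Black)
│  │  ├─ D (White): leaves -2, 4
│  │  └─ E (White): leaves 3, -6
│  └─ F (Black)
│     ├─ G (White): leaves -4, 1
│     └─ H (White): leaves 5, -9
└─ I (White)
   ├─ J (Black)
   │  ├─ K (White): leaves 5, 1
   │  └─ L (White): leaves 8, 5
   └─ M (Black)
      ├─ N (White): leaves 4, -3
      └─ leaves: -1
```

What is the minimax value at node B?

3

D: max(-2, 4) = 4
E: max(3, -6) = 3
C: min(4, 3) = 3
G: max(-4, 1) = 1
H: max(5, -9) = 5
F: min(1, 5) = 1
B: max(3, 1) = 3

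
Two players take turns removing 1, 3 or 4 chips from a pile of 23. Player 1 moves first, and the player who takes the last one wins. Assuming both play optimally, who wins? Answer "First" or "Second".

Compute winning (W) and losing (L) positions by backward induction:
i:   0  1  2  3  4  5  6  7  8  9 10 11 12 13 14 15 16 17 18 19 20 21 22 23
     L  W  L  W  W  W  W  L  W  L  W  W  W  W  L  W  L  W  W  W  W  L  W  L
Position 23 is L, so the second player wins.

Second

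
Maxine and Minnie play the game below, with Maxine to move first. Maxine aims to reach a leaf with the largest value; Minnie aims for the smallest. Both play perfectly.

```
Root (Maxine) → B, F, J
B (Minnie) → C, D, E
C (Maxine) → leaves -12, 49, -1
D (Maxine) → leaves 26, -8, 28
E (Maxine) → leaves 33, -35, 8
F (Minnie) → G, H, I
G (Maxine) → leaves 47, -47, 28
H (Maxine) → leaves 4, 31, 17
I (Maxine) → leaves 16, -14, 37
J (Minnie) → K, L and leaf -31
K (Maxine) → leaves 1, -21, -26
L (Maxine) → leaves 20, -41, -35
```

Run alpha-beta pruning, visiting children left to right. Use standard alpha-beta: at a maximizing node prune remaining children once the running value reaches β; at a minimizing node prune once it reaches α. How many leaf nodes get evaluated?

C [α=-∞,β=+∞]: v=49
D [α=-∞,β=49]: v=28
E [α=-∞,β=28]: v=33 after child 1 ≥ β → β-cutoff, skip 2
B [α=-∞,β=+∞]: v=28
G [α=28,β=+∞]: v=47
H [α=28,β=47]: v=31
I [α=28,β=31]: v=37
F [α=28,β=+∞]: v=31
K [α=31,β=+∞]: v=1
J [α=31,β=+∞]: v=1 after child 1 ≤ α → α-cutoff, skip 2
Root [α=-∞,β=+∞]: v=31
Leaves evaluated: 19 of 25.

19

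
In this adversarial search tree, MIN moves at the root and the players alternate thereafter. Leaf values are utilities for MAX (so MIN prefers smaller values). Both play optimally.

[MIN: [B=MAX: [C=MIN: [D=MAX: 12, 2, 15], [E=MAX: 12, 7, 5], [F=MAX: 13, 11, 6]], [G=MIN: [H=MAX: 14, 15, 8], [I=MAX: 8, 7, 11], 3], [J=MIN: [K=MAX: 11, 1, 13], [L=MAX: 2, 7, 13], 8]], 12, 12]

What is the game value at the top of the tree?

12

D (MAX): max(12, 2, 15) = 15
E (MAX): max(12, 7, 5) = 12
F (MAX): max(13, 11, 6) = 13
C (MIN): min(15, 12, 13) = 12
H (MAX): max(14, 15, 8) = 15
I (MAX): max(8, 7, 11) = 11
G (MIN): min(15, 11, 3) = 3
K (MAX): max(11, 1, 13) = 13
L (MAX): max(2, 7, 13) = 13
J (MIN): min(13, 13, 8) = 8
B (MAX): max(12, 3, 8) = 12
Root (MIN): min(12, 12, 12) = 12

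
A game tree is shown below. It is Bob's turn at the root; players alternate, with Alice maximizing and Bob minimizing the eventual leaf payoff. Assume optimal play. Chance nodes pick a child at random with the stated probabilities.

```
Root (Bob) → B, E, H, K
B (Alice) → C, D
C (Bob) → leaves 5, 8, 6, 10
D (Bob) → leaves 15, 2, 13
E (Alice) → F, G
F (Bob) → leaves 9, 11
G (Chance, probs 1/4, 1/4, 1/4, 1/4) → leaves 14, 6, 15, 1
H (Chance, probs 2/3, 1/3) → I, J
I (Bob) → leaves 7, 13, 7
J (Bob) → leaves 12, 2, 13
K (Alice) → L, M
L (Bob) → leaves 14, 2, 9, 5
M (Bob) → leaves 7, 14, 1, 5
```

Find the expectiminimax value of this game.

2

C (Bob): min(5, 8, 6, 10) = 5
D (Bob): min(15, 2, 13) = 2
B (Alice): max(5, 2) = 5
F (Bob): min(9, 11) = 9
G (Chance): 1/4·14 + 1/4·6 + 1/4·15 + 1/4·1 = 9
E (Alice): max(9, 9) = 9
I (Bob): min(7, 13, 7) = 7
J (Bob): min(12, 2, 13) = 2
H (Chance): 2/3·7 + 1/3·2 = 5.33
L (Bob): min(14, 2, 9, 5) = 2
M (Bob): min(7, 14, 1, 5) = 1
K (Alice): max(2, 1) = 2
Root (Bob): min(5, 9, 5.33, 2) = 2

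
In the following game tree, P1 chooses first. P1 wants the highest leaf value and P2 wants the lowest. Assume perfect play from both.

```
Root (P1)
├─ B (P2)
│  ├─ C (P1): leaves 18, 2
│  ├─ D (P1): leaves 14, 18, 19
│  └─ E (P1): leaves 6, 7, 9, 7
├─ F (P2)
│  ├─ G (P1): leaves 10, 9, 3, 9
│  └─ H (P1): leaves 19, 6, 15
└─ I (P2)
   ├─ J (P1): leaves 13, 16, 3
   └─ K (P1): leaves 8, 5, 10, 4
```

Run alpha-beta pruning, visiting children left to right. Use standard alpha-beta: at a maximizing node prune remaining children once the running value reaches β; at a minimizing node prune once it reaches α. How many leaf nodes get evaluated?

C [α=-∞,β=+∞]: v=18
D [α=-∞,β=18]: v=18 after child 2 ≥ β → β-cutoff, skip 1
E [α=-∞,β=18]: v=9
B [α=-∞,β=+∞]: v=9
G [α=9,β=+∞]: v=10
H [α=9,β=10]: v=19 after child 1 ≥ β → β-cutoff, skip 2
F [α=9,β=+∞]: v=10
J [α=10,β=+∞]: v=16
K [α=10,β=16]: v=10
I [α=10,β=+∞]: v=10
Root [α=-∞,β=+∞]: v=10
Leaves evaluated: 20 of 23.

20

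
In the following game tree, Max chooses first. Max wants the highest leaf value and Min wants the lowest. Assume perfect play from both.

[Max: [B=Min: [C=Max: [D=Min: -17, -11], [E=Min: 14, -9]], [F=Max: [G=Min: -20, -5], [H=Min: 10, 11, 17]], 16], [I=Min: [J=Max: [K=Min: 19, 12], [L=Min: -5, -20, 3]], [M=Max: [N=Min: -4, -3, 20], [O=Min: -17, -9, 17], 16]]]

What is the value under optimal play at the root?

D (Min): min(-17, -11) = -17
E (Min): min(14, -9) = -9
C (Max): max(-17, -9) = -9
G (Min): min(-20, -5) = -20
H (Min): min(10, 11, 17) = 10
F (Max): max(-20, 10) = 10
B (Min): min(-9, 10, 16) = -9
K (Min): min(19, 12) = 12
L (Min): min(-5, -20, 3) = -20
J (Max): max(12, -20) = 12
N (Min): min(-4, -3, 20) = -4
O (Min): min(-17, -9, 17) = -17
M (Max): max(-4, -17, 16) = 16
I (Min): min(12, 16) = 12
Root (Max): max(-9, 12) = 12

12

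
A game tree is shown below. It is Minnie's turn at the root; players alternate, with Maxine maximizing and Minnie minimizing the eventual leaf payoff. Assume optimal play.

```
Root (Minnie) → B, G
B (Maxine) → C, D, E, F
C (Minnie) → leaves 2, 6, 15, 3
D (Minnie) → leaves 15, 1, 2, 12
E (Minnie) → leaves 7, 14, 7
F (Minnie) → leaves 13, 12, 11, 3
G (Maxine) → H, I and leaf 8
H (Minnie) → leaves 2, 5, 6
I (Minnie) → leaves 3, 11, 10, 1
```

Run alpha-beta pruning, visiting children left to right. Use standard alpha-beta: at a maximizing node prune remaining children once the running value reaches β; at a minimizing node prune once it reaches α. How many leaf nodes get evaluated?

C [α=-∞,β=+∞]: v=2
D [α=2,β=+∞]: v=1 after child 2 ≤ α → α-cutoff, skip 2
E [α=2,β=+∞]: v=7
F [α=7,β=+∞]: v=3
B [α=-∞,β=+∞]: v=7
H [α=-∞,β=7]: v=2
I [α=2,β=7]: v=1
G [α=-∞,β=7]: v=8
Root [α=-∞,β=+∞]: v=7
Leaves evaluated: 21 of 23.

21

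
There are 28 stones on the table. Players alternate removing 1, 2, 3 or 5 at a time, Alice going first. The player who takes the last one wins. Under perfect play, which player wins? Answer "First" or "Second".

Second

Mark each pile size as W (mover wins) or L (mover loses):
i:   0  1  2  3  4  5  6  7  8  9 10 11 12 13 14 15 16 17 18 19 20 21 22 23 24 25 26 27 28
     L  W  W  W  L  W  W  W  L  W  W  W  L  W  W  W  L  W  W  W  L  W  W  W  L  W  W  W  L
Position 28 is L, so the second player wins.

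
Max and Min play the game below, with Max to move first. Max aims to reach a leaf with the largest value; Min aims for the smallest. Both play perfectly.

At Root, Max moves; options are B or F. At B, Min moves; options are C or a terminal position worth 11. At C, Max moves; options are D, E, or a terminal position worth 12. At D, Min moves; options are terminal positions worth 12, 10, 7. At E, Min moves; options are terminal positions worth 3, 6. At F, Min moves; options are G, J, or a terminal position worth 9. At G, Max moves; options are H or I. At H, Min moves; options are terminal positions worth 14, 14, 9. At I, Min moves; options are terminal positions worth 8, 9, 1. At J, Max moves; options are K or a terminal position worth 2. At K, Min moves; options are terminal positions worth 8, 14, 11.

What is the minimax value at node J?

8

K: min(8, 14, 11) = 8
J: max(8, 2) = 8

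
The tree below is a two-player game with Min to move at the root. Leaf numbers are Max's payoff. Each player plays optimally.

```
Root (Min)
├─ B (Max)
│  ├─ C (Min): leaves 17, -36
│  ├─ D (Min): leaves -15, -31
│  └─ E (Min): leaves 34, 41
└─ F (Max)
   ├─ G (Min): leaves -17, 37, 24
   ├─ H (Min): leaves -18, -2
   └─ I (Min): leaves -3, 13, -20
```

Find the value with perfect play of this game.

-17

C (Min): min(17, -36) = -36
D (Min): min(-15, -31) = -31
E (Min): min(34, 41) = 34
B (Max): max(-36, -31, 34) = 34
G (Min): min(-17, 37, 24) = -17
H (Min): min(-18, -2) = -18
I (Min): min(-3, 13, -20) = -20
F (Max): max(-17, -18, -20) = -17
Root (Min): min(34, -17) = -17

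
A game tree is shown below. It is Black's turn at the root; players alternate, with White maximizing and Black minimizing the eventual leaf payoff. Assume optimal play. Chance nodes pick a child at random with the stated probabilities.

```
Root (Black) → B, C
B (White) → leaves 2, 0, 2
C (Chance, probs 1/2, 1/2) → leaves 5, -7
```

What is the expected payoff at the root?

-1

B (White): max(2, 0, 2) = 2
C (Chance): 1/2·5 + 1/2·-7 = -1
Root (Black): min(2, -1) = -1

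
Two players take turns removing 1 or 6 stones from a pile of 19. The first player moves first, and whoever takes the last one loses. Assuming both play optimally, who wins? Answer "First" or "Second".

Second

Positions where the player to move wins (W) vs loses (L):
i:   0  1  2  3  4  5  6  7  8  9 10 11 12 13 14 15 16 17 18 19
     W  L  W  L  W  L  W  W  L  W  L  W  L  W  W  L  W  L  W  L
Position 19 is L, so the second player wins.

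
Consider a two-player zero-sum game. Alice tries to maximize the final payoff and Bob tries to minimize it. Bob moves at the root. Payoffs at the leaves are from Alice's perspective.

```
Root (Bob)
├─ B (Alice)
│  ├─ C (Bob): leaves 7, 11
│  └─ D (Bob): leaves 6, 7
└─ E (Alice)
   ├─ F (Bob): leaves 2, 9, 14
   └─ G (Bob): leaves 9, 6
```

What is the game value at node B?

7

C: min(7, 11) = 7
D: min(6, 7) = 6
B: max(7, 6) = 7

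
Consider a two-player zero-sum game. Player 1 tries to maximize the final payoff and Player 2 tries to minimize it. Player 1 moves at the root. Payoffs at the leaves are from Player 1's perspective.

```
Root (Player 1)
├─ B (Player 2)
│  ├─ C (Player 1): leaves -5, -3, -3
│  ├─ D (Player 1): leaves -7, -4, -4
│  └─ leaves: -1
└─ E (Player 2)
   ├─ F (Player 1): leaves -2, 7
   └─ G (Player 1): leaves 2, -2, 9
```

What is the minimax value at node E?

7

F: max(-2, 7) = 7
G: max(2, -2, 9) = 9
E: min(7, 9) = 7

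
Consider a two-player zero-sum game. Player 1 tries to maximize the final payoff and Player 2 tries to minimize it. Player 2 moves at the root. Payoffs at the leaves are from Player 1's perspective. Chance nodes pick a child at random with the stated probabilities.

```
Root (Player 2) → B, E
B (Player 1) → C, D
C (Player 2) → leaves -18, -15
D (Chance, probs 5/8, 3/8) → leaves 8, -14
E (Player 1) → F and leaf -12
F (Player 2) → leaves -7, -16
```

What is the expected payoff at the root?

-12

C (Player 2): min(-18, -15) = -18
D (Chance): 5/8·8 + 3/8·-14 = -0.25
B (Player 1): max(-18, -0.25) = -0.25
F (Player 2): min(-7, -16) = -16
E (Player 1): max(-16, -12) = -12
Root (Player 2): min(-0.25, -12) = -12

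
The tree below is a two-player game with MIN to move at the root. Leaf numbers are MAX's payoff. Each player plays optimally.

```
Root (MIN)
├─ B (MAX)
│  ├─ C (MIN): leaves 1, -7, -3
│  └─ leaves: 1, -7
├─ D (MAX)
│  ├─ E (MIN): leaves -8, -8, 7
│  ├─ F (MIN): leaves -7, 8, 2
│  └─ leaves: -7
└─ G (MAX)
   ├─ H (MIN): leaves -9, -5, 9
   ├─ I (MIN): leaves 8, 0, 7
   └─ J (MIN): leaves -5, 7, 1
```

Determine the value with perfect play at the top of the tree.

C (MIN): min(1, -7, -3) = -7
B (MAX): max(-7, 1, -7) = 1
E (MIN): min(-8, -8, 7) = -8
F (MIN): min(-7, 8, 2) = -7
D (MAX): max(-8, -7, -7) = -7
H (MIN): min(-9, -5, 9) = -9
I (MIN): min(8, 0, 7) = 0
J (MIN): min(-5, 7, 1) = -5
G (MAX): max(-9, 0, -5) = 0
Root (MIN): min(1, -7, 0) = -7

-7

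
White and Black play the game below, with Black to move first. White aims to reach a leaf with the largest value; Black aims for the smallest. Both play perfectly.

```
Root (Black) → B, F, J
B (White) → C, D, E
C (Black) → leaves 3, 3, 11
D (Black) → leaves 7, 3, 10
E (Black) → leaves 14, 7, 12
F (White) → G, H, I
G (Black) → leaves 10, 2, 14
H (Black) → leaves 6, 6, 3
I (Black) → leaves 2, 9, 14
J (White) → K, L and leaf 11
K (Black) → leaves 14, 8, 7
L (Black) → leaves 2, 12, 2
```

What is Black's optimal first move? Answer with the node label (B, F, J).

F

C (Black): min(3, 3, 11) = 3
D (Black): min(7, 3, 10) = 3
E (Black): min(14, 7, 12) = 7
B (White): max(3, 3, 7) = 7
G (Black): min(10, 2, 14) = 2
H (Black): min(6, 6, 3) = 3
I (Black): min(2, 9, 14) = 2
F (White): max(2, 3, 2) = 3
K (Black): min(14, 8, 7) = 7
L (Black): min(2, 12, 2) = 2
J (White): max(7, 2, 11) = 11
Root (Black): min(7, 3, 11) = 3
Black picks the child with the lowest value: F (value 3).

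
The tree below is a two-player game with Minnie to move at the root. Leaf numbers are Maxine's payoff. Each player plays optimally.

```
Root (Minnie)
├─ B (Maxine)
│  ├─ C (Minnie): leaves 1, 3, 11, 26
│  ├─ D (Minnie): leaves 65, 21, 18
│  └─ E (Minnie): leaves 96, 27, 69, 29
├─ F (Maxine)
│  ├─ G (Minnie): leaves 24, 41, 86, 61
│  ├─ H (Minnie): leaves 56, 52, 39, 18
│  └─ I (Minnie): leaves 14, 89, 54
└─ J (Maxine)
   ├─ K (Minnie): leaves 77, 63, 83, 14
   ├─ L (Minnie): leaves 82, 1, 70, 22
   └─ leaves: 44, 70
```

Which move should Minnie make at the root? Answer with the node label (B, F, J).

C (Minnie): min(1, 3, 11, 26) = 1
D (Minnie): min(65, 21, 18) = 18
E (Minnie): min(96, 27, 69, 29) = 27
B (Maxine): max(1, 18, 27) = 27
G (Minnie): min(24, 41, 86, 61) = 24
H (Minnie): min(56, 52, 39, 18) = 18
I (Minnie): min(14, 89, 54) = 14
F (Maxine): max(24, 18, 14) = 24
K (Minnie): min(77, 63, 83, 14) = 14
L (Minnie): min(82, 1, 70, 22) = 1
J (Maxine): max(14, 1, 44, 70) = 70
Root (Minnie): min(27, 24, 70) = 24
Minnie picks the child with the lowest value: F (value 24).

F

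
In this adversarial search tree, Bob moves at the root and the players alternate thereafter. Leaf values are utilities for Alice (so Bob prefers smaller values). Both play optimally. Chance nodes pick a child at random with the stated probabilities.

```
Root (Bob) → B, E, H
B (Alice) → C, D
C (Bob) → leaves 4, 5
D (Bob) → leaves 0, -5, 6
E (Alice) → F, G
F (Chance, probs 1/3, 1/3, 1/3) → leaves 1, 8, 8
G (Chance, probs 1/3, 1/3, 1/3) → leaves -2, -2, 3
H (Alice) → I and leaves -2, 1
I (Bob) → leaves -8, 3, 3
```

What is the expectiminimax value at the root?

C (Bob): min(4, 5) = 4
D (Bob): min(0, -5, 6) = -5
B (Alice): max(4, -5) = 4
F (Chance): 1/3·1 + 1/3·8 + 1/3·8 = 5.67
G (Chance): 1/3·-2 + 1/3·-2 + 1/3·3 = -0.33
E (Alice): max(5.67, -0.33) = 5.67
I (Bob): min(-8, 3, 3) = -8
H (Alice): max(-8, -2, 1) = 1
Root (Bob): min(4, 5.67, 1) = 1

1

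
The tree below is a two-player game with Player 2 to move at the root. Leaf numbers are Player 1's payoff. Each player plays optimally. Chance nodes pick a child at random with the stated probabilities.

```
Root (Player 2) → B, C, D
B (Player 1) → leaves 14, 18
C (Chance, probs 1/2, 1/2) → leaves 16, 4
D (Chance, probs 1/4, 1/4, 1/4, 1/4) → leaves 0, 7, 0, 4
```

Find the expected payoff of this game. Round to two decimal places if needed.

B (Player 1): max(14, 18) = 18
C (Chance): 1/2·16 + 1/2·4 = 10
D (Chance): 1/4·0 + 1/4·7 + 1/4·0 + 1/4·4 = 2.75
Root (Player 2): min(18, 10, 2.75) = 2.75

2.75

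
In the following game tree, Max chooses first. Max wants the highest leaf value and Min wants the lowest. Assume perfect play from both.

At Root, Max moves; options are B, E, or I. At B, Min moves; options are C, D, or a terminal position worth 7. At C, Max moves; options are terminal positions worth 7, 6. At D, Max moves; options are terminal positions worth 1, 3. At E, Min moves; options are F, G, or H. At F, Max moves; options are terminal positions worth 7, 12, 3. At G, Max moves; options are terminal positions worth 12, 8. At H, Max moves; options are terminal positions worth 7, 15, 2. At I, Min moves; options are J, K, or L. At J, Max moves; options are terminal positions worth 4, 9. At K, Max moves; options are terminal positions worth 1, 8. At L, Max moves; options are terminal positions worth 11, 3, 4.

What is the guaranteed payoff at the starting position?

C (Max): max(7, 6) = 7
D (Max): max(1, 3) = 3
B (Min): min(7, 3, 7) = 3
F (Max): max(7, 12, 3) = 12
G (Max): max(12, 8) = 12
H (Max): max(7, 15, 2) = 15
E (Min): min(12, 12, 15) = 12
J (Max): max(4, 9) = 9
K (Max): max(1, 8) = 8
L (Max): max(11, 3, 4) = 11
I (Min): min(9, 8, 11) = 8
Root (Max): max(3, 12, 8) = 12

12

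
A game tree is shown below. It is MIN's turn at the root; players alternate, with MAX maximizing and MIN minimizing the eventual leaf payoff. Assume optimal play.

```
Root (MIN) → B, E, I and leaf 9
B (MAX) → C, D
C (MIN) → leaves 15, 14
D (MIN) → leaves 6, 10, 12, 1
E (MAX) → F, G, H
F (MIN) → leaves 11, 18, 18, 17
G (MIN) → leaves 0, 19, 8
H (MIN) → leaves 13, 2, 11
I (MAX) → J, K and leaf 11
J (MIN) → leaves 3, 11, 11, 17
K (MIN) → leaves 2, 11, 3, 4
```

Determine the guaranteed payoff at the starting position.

C (MIN): min(15, 14) = 14
D (MIN): min(6, 10, 12, 1) = 1
B (MAX): max(14, 1) = 14
F (MIN): min(11, 18, 18, 17) = 11
G (MIN): min(0, 19, 8) = 0
H (MIN): min(13, 2, 11) = 2
E (MAX): max(11, 0, 2) = 11
J (MIN): min(3, 11, 11, 17) = 3
K (MIN): min(2, 11, 3, 4) = 2
I (MAX): max(3, 2, 11) = 11
Root (MIN): min(14, 11, 11, 9) = 9

9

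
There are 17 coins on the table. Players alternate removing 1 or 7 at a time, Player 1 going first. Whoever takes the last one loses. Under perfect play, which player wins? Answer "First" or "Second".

i:   0  1  2  3  4  5  6  7  8  9 10 11 12 13 14 15 16 17
     W  L  W  L  W  L  W  L  W  L  W  L  W  L  W  L  W  L
Position 17 is L, so the second player wins.

Second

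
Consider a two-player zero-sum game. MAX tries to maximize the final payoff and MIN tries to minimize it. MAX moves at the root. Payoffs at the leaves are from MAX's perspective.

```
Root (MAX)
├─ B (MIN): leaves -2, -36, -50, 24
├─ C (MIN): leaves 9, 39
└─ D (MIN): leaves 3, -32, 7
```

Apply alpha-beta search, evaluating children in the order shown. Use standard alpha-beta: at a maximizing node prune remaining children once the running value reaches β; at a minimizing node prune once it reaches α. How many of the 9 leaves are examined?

B [α=-∞,β=+∞]: v=-50
C [α=-50,β=+∞]: v=9
D [α=9,β=+∞]: v=3 after child 1 ≤ α → α-cutoff, skip 2
Root [α=-∞,β=+∞]: v=9
Leaves evaluated: 7 of 9.

7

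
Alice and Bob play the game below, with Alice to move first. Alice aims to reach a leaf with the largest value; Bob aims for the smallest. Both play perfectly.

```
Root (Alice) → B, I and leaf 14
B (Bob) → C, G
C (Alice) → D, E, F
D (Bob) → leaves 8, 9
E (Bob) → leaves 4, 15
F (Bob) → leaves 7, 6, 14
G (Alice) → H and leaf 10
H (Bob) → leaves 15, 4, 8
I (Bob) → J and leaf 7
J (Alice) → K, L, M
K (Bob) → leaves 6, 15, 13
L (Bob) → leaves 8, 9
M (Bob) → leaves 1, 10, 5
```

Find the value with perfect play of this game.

14

D (Bob): min(8, 9) = 8
E (Bob): min(4, 15) = 4
F (Bob): min(7, 6, 14) = 6
C (Alice): max(8, 4, 6) = 8
H (Bob): min(15, 4, 8) = 4
G (Alice): max(4, 10) = 10
B (Bob): min(8, 10) = 8
K (Bob): min(6, 15, 13) = 6
L (Bob): min(8, 9) = 8
M (Bob): min(1, 10, 5) = 1
J (Alice): max(6, 8, 1) = 8
I (Bob): min(8, 7) = 7
Root (Alice): max(8, 7, 14) = 14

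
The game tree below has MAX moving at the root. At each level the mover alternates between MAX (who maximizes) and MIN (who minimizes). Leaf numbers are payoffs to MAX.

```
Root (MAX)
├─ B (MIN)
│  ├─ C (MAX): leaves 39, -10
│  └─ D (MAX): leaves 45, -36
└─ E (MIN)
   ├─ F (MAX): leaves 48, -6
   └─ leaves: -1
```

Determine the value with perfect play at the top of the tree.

39

C (MAX): max(39, -10) = 39
D (MAX): max(45, -36) = 45
B (MIN): min(39, 45) = 39
F (MAX): max(48, -6) = 48
E (MIN): min(48, -1) = -1
Root (MAX): max(39, -1) = 39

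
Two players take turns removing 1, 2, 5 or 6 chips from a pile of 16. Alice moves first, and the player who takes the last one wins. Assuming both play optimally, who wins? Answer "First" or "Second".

First

W/L table (W = player to move can force a win):
i:   0  1  2  3  4  5  6  7  8  9 10 11 12 13 14 15 16
     L  W  W  L  W  W  W  L  W  W  L  W  W  W  L  W  W
Position 16 is W, so the first player wins.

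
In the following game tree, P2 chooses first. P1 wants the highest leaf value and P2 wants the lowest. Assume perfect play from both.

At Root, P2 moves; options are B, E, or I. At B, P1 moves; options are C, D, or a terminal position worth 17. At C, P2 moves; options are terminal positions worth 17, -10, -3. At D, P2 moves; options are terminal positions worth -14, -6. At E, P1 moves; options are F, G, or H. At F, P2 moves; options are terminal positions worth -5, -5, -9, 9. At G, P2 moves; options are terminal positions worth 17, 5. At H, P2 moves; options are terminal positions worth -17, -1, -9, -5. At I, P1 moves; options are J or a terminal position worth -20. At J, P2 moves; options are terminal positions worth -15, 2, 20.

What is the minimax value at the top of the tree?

-15

C (P2): min(17, -10, -3) = -10
D (P2): min(-14, -6) = -14
B (P1): max(-10, -14, 17) = 17
F (P2): min(-5, -5, -9, 9) = -9
G (P2): min(17, 5) = 5
H (P2): min(-17, -1, -9, -5) = -17
E (P1): max(-9, 5, -17) = 5
J (P2): min(-15, 2, 20) = -15
I (P1): max(-15, -20) = -15
Root (P2): min(17, 5, -15) = -15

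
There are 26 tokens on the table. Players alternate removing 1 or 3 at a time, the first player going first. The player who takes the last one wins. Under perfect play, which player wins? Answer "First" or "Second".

W/L table (W = player to move can force a win):
i:   0  1  2  3  4  5  6  7  8  9 10 11 12 13 14 15 16 17 18 19 20 21 22 23 24 25 26
     L  W  L  W  L  W  L  W  L  W  L  W  L  W  L  W  L  W  L  W  L  W  L  W  L  W  L
Position 26 is L, so the second player wins.

Second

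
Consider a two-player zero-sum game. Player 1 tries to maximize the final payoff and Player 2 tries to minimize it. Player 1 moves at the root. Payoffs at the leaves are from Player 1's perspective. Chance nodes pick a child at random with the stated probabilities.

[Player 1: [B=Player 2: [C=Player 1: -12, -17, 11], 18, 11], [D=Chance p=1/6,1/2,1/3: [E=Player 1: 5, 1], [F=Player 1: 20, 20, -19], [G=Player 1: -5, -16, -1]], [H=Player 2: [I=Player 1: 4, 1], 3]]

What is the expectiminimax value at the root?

11

C (Player 1): max(-12, -17, 11) = 11
B (Player 2): min(11, 18, 11) = 11
E (Player 1): max(5, 1) = 5
F (Player 1): max(20, 20, -19) = 20
G (Player 1): max(-5, -16, -1) = -1
D (Chance): 1/6·5 + 1/2·20 + 1/3·-1 = 10.5
I (Player 1): max(4, 1) = 4
H (Player 2): min(4, 3) = 3
Root (Player 1): max(11, 10.5, 3) = 11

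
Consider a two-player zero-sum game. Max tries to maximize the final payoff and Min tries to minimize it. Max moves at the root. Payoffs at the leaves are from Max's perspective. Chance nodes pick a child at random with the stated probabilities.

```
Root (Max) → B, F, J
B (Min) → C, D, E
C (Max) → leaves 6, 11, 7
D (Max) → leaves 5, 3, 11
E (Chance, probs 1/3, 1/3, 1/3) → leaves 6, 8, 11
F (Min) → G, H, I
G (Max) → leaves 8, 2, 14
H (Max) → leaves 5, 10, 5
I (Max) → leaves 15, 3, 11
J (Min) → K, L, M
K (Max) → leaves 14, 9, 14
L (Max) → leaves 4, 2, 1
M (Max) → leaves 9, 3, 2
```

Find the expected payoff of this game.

10

C (Max): max(6, 11, 7) = 11
D (Max): max(5, 3, 11) = 11
E (Chance): 1/3·6 + 1/3·8 + 1/3·11 = 8.33
B (Min): min(11, 11, 8.33) = 8.33
G (Max): max(8, 2, 14) = 14
H (Max): max(5, 10, 5) = 10
I (Max): max(15, 3, 11) = 15
F (Min): min(14, 10, 15) = 10
K (Max): max(14, 9, 14) = 14
L (Max): max(4, 2, 1) = 4
M (Max): max(9, 3, 2) = 9
J (Min): min(14, 4, 9) = 4
Root (Max): max(8.33, 10, 4) = 10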